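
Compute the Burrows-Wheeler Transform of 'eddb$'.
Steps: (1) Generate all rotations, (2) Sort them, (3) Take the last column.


Rotations (sorted):
  0: $eddb -> last char: b
  1: b$edd -> last char: d
  2: db$ed -> last char: d
  3: ddb$e -> last char: e
  4: eddb$ -> last char: $


BWT = bdde$


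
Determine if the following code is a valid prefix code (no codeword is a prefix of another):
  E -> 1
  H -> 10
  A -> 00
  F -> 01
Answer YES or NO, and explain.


Checking each pair (does one codeword prefix another?):
  E='1' vs H='10': prefix -- VIOLATION

NO -- this is NOT a valid prefix code. E (1) is a prefix of H (10).


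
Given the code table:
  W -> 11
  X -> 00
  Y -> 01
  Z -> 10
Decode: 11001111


Decoding:
11 -> W
00 -> X
11 -> W
11 -> W


Result: WXWW


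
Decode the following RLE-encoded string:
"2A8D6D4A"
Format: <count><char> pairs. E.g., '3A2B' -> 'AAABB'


Expanding each <count><char> pair:
  2A -> 'AA'
  8D -> 'DDDDDDDD'
  6D -> 'DDDDDD'
  4A -> 'AAAA'

Decoded = AADDDDDDDDDDDDDDAAAA


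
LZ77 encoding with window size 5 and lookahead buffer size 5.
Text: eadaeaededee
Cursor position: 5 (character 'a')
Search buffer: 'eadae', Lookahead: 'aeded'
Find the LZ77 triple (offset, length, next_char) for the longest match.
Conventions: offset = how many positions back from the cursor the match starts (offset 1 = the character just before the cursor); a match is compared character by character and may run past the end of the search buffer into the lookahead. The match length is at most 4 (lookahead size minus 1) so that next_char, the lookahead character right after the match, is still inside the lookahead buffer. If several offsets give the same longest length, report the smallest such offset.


Try each offset into the search buffer:
  offset=1 (pos 4, char 'e'): match length 0
  offset=2 (pos 3, char 'a'): match length 2
  offset=3 (pos 2, char 'd'): match length 0
  offset=4 (pos 1, char 'a'): match length 1
  offset=5 (pos 0, char 'e'): match length 0
Longest match has length 2 at offset 2.
next_char = character at position 5 + 2 = 7 -> 'd'

Best match: offset=2, length=2 (matching 'ae' starting at position 3)
LZ77 triple: (2, 2, 'd')


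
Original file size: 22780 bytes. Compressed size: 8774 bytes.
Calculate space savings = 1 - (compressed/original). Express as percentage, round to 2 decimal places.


ratio = compressed/original = 8774/22780 = 0.385162
savings = 1 - ratio = 1 - 0.385162 = 0.614838
as a percentage: 0.614838 * 100 = 61.48%

Space savings = 1 - 8774/22780 = 61.48%


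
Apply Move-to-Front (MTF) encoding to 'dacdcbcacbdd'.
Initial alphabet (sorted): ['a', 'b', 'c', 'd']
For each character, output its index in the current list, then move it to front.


MTF encoding:
'd': index 3 in ['a', 'b', 'c', 'd'] -> ['d', 'a', 'b', 'c']
'a': index 1 in ['d', 'a', 'b', 'c'] -> ['a', 'd', 'b', 'c']
'c': index 3 in ['a', 'd', 'b', 'c'] -> ['c', 'a', 'd', 'b']
'd': index 2 in ['c', 'a', 'd', 'b'] -> ['d', 'c', 'a', 'b']
'c': index 1 in ['d', 'c', 'a', 'b'] -> ['c', 'd', 'a', 'b']
'b': index 3 in ['c', 'd', 'a', 'b'] -> ['b', 'c', 'd', 'a']
'c': index 1 in ['b', 'c', 'd', 'a'] -> ['c', 'b', 'd', 'a']
'a': index 3 in ['c', 'b', 'd', 'a'] -> ['a', 'c', 'b', 'd']
'c': index 1 in ['a', 'c', 'b', 'd'] -> ['c', 'a', 'b', 'd']
'b': index 2 in ['c', 'a', 'b', 'd'] -> ['b', 'c', 'a', 'd']
'd': index 3 in ['b', 'c', 'a', 'd'] -> ['d', 'b', 'c', 'a']
'd': index 0 in ['d', 'b', 'c', 'a'] -> ['d', 'b', 'c', 'a']


Output: [3, 1, 3, 2, 1, 3, 1, 3, 1, 2, 3, 0]


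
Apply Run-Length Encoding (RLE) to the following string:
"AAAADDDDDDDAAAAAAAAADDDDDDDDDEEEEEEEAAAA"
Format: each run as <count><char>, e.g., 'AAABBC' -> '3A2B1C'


Scanning runs left to right:
  i=0: run of 'A' x 4 -> '4A'
  i=4: run of 'D' x 7 -> '7D'
  i=11: run of 'A' x 9 -> '9A'
  i=20: run of 'D' x 9 -> '9D'
  i=29: run of 'E' x 7 -> '7E'
  i=36: run of 'A' x 4 -> '4A'

RLE = 4A7D9A9D7E4A


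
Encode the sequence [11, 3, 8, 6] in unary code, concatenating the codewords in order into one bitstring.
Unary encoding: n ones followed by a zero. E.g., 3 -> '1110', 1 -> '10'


Encode each number as n ones followed by a terminating 0:
  11 -> 111111111110 (12 bits)
  3 -> 1110 (4 bits)
  8 -> 111111110 (9 bits)
  6 -> 1111110 (7 bits)
Total length = 12 + 4 + 9 + 7 = 32 bits.

Unary([11, 3, 8, 6]) = 11111111111011101111111101111110 (32 bits)


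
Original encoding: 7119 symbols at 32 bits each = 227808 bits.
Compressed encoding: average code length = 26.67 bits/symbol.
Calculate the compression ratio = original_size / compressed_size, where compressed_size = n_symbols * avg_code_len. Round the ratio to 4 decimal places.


original_size = n_symbols * orig_bits = 7119 * 32 = 227808 bits
compressed_size = n_symbols * avg_code_len = 7119 * 26.67 = 189863.73 bits
ratio = original_size / compressed_size = 227808 / 189863.73 = 1.1999

Compression ratio = 1.1999


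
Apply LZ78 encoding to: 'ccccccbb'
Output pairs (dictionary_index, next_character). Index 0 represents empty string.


LZ78 encoding steps:
Dictionary: {0: ''}
Step 1: w='' (idx 0), next='c' -> output (0, 'c'), add 'c' as idx 1
Step 2: w='c' (idx 1), next='c' -> output (1, 'c'), add 'cc' as idx 2
Step 3: w='cc' (idx 2), next='c' -> output (2, 'c'), add 'ccc' as idx 3
Step 4: w='' (idx 0), next='b' -> output (0, 'b'), add 'b' as idx 4
Step 5: w='b' (idx 4), end of input -> output (4, '')


Encoded: [(0, 'c'), (1, 'c'), (2, 'c'), (0, 'b'), (4, '')]


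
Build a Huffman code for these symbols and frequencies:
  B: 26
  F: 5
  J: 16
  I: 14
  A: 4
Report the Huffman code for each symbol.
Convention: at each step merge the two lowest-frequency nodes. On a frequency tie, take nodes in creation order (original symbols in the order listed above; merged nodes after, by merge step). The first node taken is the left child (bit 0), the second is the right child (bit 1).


Huffman tree construction:
Step 1: Merge A(4) + F(5) = 9
Step 2: Merge (A+F)(9) + I(14) = 23
Step 3: Merge J(16) + ((A+F)+I)(23) = 39
Step 4: Merge B(26) + (J+((A+F)+I))(39) = 65
Read each symbol's code off the tree from the root (left child = 0, right child = 1).

Codes:
  B: 0 (length 1)
  F: 1101 (length 4)
  J: 10 (length 2)
  I: 111 (length 3)
  A: 1100 (length 4)
Average code length: 136/65 = 2.0923 bits/symbol


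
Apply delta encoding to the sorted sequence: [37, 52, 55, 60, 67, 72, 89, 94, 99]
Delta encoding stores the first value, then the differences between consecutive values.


First value: 37
Deltas:
  52 - 37 = 15
  55 - 52 = 3
  60 - 55 = 5
  67 - 60 = 7
  72 - 67 = 5
  89 - 72 = 17
  94 - 89 = 5
  99 - 94 = 5


Delta encoded: [37, 15, 3, 5, 7, 5, 17, 5, 5]


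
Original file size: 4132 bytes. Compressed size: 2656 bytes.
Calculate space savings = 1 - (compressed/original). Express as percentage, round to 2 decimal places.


ratio = compressed/original = 2656/4132 = 0.642788
savings = 1 - ratio = 1 - 0.642788 = 0.357212
as a percentage: 0.357212 * 100 = 35.72%

Space savings = 1 - 2656/4132 = 35.72%


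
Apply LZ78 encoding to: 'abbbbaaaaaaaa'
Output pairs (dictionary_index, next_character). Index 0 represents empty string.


LZ78 encoding steps:
Dictionary: {0: ''}
Step 1: w='' (idx 0), next='a' -> output (0, 'a'), add 'a' as idx 1
Step 2: w='' (idx 0), next='b' -> output (0, 'b'), add 'b' as idx 2
Step 3: w='b' (idx 2), next='b' -> output (2, 'b'), add 'bb' as idx 3
Step 4: w='b' (idx 2), next='a' -> output (2, 'a'), add 'ba' as idx 4
Step 5: w='a' (idx 1), next='a' -> output (1, 'a'), add 'aa' as idx 5
Step 6: w='aa' (idx 5), next='a' -> output (5, 'a'), add 'aaa' as idx 6
Step 7: w='aa' (idx 5), end of input -> output (5, '')


Encoded: [(0, 'a'), (0, 'b'), (2, 'b'), (2, 'a'), (1, 'a'), (5, 'a'), (5, '')]


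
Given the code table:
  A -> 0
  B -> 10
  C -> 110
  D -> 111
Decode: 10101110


Decoding:
10 -> B
10 -> B
111 -> D
0 -> A


Result: BBDA


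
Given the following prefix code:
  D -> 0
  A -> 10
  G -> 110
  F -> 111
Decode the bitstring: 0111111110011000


Decoding step by step:
Bits 0 -> D
Bits 111 -> F
Bits 111 -> F
Bits 110 -> G
Bits 0 -> D
Bits 110 -> G
Bits 0 -> D
Bits 0 -> D


Decoded message: DFFGDGDD


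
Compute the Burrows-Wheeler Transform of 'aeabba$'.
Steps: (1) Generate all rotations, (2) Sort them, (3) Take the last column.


Rotations (sorted):
  0: $aeabba -> last char: a
  1: a$aeabb -> last char: b
  2: abba$ae -> last char: e
  3: aeabba$ -> last char: $
  4: ba$aeab -> last char: b
  5: bba$aea -> last char: a
  6: eabba$a -> last char: a


BWT = abe$baa


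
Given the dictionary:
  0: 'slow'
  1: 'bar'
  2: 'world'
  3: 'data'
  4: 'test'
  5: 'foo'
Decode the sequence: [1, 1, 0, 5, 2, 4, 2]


Look up each index in the dictionary:
  1 -> 'bar'
  1 -> 'bar'
  0 -> 'slow'
  5 -> 'foo'
  2 -> 'world'
  4 -> 'test'
  2 -> 'world'

Decoded: "bar bar slow foo world test world"


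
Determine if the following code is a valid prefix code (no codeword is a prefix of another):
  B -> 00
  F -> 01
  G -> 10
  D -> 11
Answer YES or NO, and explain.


Checking each pair (does one codeword prefix another?):
  B='00' vs F='01': no prefix
  B='00' vs G='10': no prefix
  B='00' vs D='11': no prefix
  F='01' vs B='00': no prefix
  F='01' vs G='10': no prefix
  F='01' vs D='11': no prefix
  G='10' vs B='00': no prefix
  G='10' vs F='01': no prefix
  G='10' vs D='11': no prefix
  D='11' vs B='00': no prefix
  D='11' vs F='01': no prefix
  D='11' vs G='10': no prefix
No violation found over all pairs.

YES -- this is a valid prefix code. No codeword is a prefix of any other codeword.


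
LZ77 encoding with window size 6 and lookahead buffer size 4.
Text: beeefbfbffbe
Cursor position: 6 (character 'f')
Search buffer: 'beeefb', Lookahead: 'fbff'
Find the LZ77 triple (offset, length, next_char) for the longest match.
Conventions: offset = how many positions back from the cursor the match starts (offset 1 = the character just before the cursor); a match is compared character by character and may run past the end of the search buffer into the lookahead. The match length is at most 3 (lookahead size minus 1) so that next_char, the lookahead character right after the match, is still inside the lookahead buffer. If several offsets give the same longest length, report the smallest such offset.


Try each offset into the search buffer:
  offset=1 (pos 5, char 'b'): match length 0
  offset=2 (pos 4, char 'f'): match length 3
  offset=3 (pos 3, char 'e'): match length 0
  offset=4 (pos 2, char 'e'): match length 0
  offset=5 (pos 1, char 'e'): match length 0
  offset=6 (pos 0, char 'b'): match length 0
Longest match has length 3 at offset 2.
next_char = character at position 6 + 3 = 9 -> 'f'

Best match: offset=2, length=3 (matching 'fbf' starting at position 4)
LZ77 triple: (2, 3, 'f')


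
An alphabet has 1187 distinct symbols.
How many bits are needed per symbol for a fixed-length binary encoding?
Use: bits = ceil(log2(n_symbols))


log2(1187) = 10.2131
Bracket: 2^10 = 1024 < 1187 <= 2^11 = 2048
So ceil(log2(1187)) = 11

bits = ceil(log2(1187)) = ceil(10.2131) = 11 bits


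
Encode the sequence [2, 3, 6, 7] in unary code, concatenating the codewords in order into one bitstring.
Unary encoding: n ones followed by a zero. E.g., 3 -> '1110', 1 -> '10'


Encode each number as n ones followed by a terminating 0:
  2 -> 110 (3 bits)
  3 -> 1110 (4 bits)
  6 -> 1111110 (7 bits)
  7 -> 11111110 (8 bits)
Total length = 3 + 4 + 7 + 8 = 22 bits.

Unary([2, 3, 6, 7]) = 1101110111111011111110 (22 bits)


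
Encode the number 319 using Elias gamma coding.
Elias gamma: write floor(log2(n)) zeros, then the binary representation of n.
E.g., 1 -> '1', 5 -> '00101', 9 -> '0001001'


num_bits = floor(log2(319)) + 1 = 9
leading_zeros = num_bits - 1 = 8
binary(319) = 100111111

Elias gamma(319) = '00000000' + '100111111' = 00000000100111111 (17 bits)


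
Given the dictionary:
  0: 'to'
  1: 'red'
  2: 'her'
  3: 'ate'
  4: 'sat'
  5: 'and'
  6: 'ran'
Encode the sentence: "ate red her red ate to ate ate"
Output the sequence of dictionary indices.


Look up each word in the dictionary:
  'ate' -> 3
  'red' -> 1
  'her' -> 2
  'red' -> 1
  'ate' -> 3
  'to' -> 0
  'ate' -> 3
  'ate' -> 3

Encoded: [3, 1, 2, 1, 3, 0, 3, 3]


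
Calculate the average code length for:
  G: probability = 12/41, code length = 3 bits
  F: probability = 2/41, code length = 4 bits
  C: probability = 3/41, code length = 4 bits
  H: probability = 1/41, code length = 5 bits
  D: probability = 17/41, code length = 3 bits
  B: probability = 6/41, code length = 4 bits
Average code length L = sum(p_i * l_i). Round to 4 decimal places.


Weighted contributions p_i * l_i:
  G: (12/41) * 3 = 36/41
  F: (2/41) * 4 = 8/41
  C: (3/41) * 4 = 12/41
  H: (1/41) * 5 = 5/41
  D: (17/41) * 3 = 51/41
  B: (6/41) * 4 = 24/41
Sum = (36 + 8 + 12 + 5 + 51 + 24)/41 = 136/41

L = 136/41 = 3.3171 bits/symbol


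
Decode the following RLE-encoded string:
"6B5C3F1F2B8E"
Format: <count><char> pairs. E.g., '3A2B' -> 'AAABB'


Expanding each <count><char> pair:
  6B -> 'BBBBBB'
  5C -> 'CCCCC'
  3F -> 'FFF'
  1F -> 'F'
  2B -> 'BB'
  8E -> 'EEEEEEEE'

Decoded = BBBBBBCCCCCFFFFBBEEEEEEEE


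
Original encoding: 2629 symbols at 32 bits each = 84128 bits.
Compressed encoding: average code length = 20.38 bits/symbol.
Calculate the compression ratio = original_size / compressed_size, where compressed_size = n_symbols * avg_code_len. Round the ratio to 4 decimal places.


original_size = n_symbols * orig_bits = 2629 * 32 = 84128 bits
compressed_size = n_symbols * avg_code_len = 2629 * 20.38 = 53579.02 bits
ratio = original_size / compressed_size = 84128 / 53579.02 = 1.5702

Compression ratio = 1.5702


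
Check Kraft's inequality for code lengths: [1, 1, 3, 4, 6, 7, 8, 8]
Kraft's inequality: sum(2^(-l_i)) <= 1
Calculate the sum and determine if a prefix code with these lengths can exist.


Sum = 2^(-1) + 2^(-1) + 2^(-3) + 2^(-4) + 2^(-6) + 2^(-7) + 2^(-8) + 2^(-8)
    = 0.5 + 0.5 + 0.125 + 0.0625 + 0.015625 + 0.0078125 + 0.00390625 + 0.00390625
    = 312/256 = 1.21875
Since 1.21875 > 1, Kraft's inequality is NOT satisfied.
A prefix code with these lengths CANNOT exist.

Kraft sum = 1.21875. Not satisfied.


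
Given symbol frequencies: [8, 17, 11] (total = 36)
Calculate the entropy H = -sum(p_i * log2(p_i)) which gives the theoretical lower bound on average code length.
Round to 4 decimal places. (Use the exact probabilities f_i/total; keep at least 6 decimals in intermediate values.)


Per-symbol terms -p_i * log2(p_i) with p_i = f_i/36:
  p = 8/36 = 0.222222: log2(p) = -2.169925, -p*log2(p) = 0.482206
  p = 17/36 = 0.472222: log2(p) = -1.082462, -p*log2(p) = 0.511163
  p = 11/36 = 0.305556: log2(p) = -1.710493, -p*log2(p) = 0.522651
H = 0.482206 + 0.511163 + 0.522651 = 1.516020

H = 1.516 bits/symbol


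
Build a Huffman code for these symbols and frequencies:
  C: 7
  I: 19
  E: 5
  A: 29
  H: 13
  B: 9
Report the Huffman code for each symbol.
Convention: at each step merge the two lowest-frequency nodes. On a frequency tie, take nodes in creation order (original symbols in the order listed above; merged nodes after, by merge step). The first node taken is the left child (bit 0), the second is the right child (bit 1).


Huffman tree construction:
Step 1: Merge E(5) + C(7) = 12
Step 2: Merge B(9) + (E+C)(12) = 21
Step 3: Merge H(13) + I(19) = 32
Step 4: Merge (B+(E+C))(21) + A(29) = 50
Step 5: Merge (H+I)(32) + ((B+(E+C))+A)(50) = 82
Read each symbol's code off the tree from the root (left child = 0, right child = 1).

Codes:
  C: 1011 (length 4)
  I: 01 (length 2)
  E: 1010 (length 4)
  A: 11 (length 2)
  H: 00 (length 2)
  B: 100 (length 3)
Average code length: 197/82 = 2.4024 bits/symbol


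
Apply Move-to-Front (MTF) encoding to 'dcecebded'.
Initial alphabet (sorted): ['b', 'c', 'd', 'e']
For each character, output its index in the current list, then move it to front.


MTF encoding:
'd': index 2 in ['b', 'c', 'd', 'e'] -> ['d', 'b', 'c', 'e']
'c': index 2 in ['d', 'b', 'c', 'e'] -> ['c', 'd', 'b', 'e']
'e': index 3 in ['c', 'd', 'b', 'e'] -> ['e', 'c', 'd', 'b']
'c': index 1 in ['e', 'c', 'd', 'b'] -> ['c', 'e', 'd', 'b']
'e': index 1 in ['c', 'e', 'd', 'b'] -> ['e', 'c', 'd', 'b']
'b': index 3 in ['e', 'c', 'd', 'b'] -> ['b', 'e', 'c', 'd']
'd': index 3 in ['b', 'e', 'c', 'd'] -> ['d', 'b', 'e', 'c']
'e': index 2 in ['d', 'b', 'e', 'c'] -> ['e', 'd', 'b', 'c']
'd': index 1 in ['e', 'd', 'b', 'c'] -> ['d', 'e', 'b', 'c']


Output: [2, 2, 3, 1, 1, 3, 3, 2, 1]


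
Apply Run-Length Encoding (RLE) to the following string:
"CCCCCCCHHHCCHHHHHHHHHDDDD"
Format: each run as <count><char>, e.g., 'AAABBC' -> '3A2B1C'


Scanning runs left to right:
  i=0: run of 'C' x 7 -> '7C'
  i=7: run of 'H' x 3 -> '3H'
  i=10: run of 'C' x 2 -> '2C'
  i=12: run of 'H' x 9 -> '9H'
  i=21: run of 'D' x 4 -> '4D'

RLE = 7C3H2C9H4D


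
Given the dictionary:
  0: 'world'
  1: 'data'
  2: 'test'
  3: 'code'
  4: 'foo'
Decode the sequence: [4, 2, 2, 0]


Look up each index in the dictionary:
  4 -> 'foo'
  2 -> 'test'
  2 -> 'test'
  0 -> 'world'

Decoded: "foo test test world"


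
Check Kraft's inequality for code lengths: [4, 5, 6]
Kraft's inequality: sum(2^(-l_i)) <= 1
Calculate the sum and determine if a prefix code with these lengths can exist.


Sum = 2^(-4) + 2^(-5) + 2^(-6)
    = 0.0625 + 0.03125 + 0.015625
    = 7/64 = 0.109375
Since 0.109375 <= 1, Kraft's inequality IS satisfied.
A prefix code with these lengths CAN exist.

Kraft sum = 0.109375. Satisfied.


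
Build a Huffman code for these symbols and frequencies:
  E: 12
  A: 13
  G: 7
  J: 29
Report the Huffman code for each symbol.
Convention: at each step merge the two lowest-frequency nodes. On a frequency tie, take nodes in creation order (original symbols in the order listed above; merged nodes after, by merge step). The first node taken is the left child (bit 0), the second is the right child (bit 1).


Huffman tree construction:
Step 1: Merge G(7) + E(12) = 19
Step 2: Merge A(13) + (G+E)(19) = 32
Step 3: Merge J(29) + (A+(G+E))(32) = 61
Read each symbol's code off the tree from the root (left child = 0, right child = 1).

Codes:
  E: 111 (length 3)
  A: 10 (length 2)
  G: 110 (length 3)
  J: 0 (length 1)
Average code length: 112/61 = 1.8361 bits/symbol


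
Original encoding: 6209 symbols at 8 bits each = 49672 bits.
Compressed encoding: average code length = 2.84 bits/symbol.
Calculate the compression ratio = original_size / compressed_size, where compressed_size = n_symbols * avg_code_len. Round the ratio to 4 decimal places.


original_size = n_symbols * orig_bits = 6209 * 8 = 49672 bits
compressed_size = n_symbols * avg_code_len = 6209 * 2.84 = 17633.56 bits
ratio = original_size / compressed_size = 49672 / 17633.56 = 2.8169

Compression ratio = 2.8169


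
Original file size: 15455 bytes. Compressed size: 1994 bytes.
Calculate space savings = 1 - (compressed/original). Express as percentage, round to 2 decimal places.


ratio = compressed/original = 1994/15455 = 0.12902
savings = 1 - ratio = 1 - 0.12902 = 0.87098
as a percentage: 0.87098 * 100 = 87.1%

Space savings = 1 - 1994/15455 = 87.1%


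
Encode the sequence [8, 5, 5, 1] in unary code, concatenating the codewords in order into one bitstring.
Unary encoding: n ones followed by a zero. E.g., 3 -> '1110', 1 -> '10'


Encode each number as n ones followed by a terminating 0:
  8 -> 111111110 (9 bits)
  5 -> 111110 (6 bits)
  5 -> 111110 (6 bits)
  1 -> 10 (2 bits)
Total length = 9 + 6 + 6 + 2 = 23 bits.

Unary([8, 5, 5, 1]) = 11111111011111011111010 (23 bits)


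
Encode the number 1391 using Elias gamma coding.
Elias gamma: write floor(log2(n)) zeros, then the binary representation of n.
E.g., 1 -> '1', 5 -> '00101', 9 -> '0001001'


num_bits = floor(log2(1391)) + 1 = 11
leading_zeros = num_bits - 1 = 10
binary(1391) = 10101101111

Elias gamma(1391) = '0000000000' + '10101101111' = 000000000010101101111 (21 bits)


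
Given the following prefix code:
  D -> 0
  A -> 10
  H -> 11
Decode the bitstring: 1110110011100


Decoding step by step:
Bits 11 -> H
Bits 10 -> A
Bits 11 -> H
Bits 0 -> D
Bits 0 -> D
Bits 11 -> H
Bits 10 -> A
Bits 0 -> D


Decoded message: HAHDDHAD


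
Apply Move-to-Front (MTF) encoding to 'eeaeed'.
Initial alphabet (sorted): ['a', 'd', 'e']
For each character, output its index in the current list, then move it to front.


MTF encoding:
'e': index 2 in ['a', 'd', 'e'] -> ['e', 'a', 'd']
'e': index 0 in ['e', 'a', 'd'] -> ['e', 'a', 'd']
'a': index 1 in ['e', 'a', 'd'] -> ['a', 'e', 'd']
'e': index 1 in ['a', 'e', 'd'] -> ['e', 'a', 'd']
'e': index 0 in ['e', 'a', 'd'] -> ['e', 'a', 'd']
'd': index 2 in ['e', 'a', 'd'] -> ['d', 'e', 'a']


Output: [2, 0, 1, 1, 0, 2]


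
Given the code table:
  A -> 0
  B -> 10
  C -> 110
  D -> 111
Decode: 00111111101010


Decoding:
0 -> A
0 -> A
111 -> D
111 -> D
10 -> B
10 -> B
10 -> B


Result: AADDBBB


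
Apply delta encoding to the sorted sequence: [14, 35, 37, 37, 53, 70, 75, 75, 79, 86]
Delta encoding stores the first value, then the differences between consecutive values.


First value: 14
Deltas:
  35 - 14 = 21
  37 - 35 = 2
  37 - 37 = 0
  53 - 37 = 16
  70 - 53 = 17
  75 - 70 = 5
  75 - 75 = 0
  79 - 75 = 4
  86 - 79 = 7


Delta encoded: [14, 21, 2, 0, 16, 17, 5, 0, 4, 7]


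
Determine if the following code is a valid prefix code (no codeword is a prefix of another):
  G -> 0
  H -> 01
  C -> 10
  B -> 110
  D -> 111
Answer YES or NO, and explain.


Checking each pair (does one codeword prefix another?):
  G='0' vs H='01': prefix -- VIOLATION

NO -- this is NOT a valid prefix code. G (0) is a prefix of H (01).


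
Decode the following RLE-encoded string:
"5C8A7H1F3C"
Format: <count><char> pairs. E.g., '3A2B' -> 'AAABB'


Expanding each <count><char> pair:
  5C -> 'CCCCC'
  8A -> 'AAAAAAAA'
  7H -> 'HHHHHHH'
  1F -> 'F'
  3C -> 'CCC'

Decoded = CCCCCAAAAAAAAHHHHHHHFCCC


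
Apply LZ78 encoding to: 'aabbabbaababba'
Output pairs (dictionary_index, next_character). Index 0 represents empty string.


LZ78 encoding steps:
Dictionary: {0: ''}
Step 1: w='' (idx 0), next='a' -> output (0, 'a'), add 'a' as idx 1
Step 2: w='a' (idx 1), next='b' -> output (1, 'b'), add 'ab' as idx 2
Step 3: w='' (idx 0), next='b' -> output (0, 'b'), add 'b' as idx 3
Step 4: w='ab' (idx 2), next='b' -> output (2, 'b'), add 'abb' as idx 4
Step 5: w='a' (idx 1), next='a' -> output (1, 'a'), add 'aa' as idx 5
Step 6: w='b' (idx 3), next='a' -> output (3, 'a'), add 'ba' as idx 6
Step 7: w='b' (idx 3), next='b' -> output (3, 'b'), add 'bb' as idx 7
Step 8: w='a' (idx 1), end of input -> output (1, '')


Encoded: [(0, 'a'), (1, 'b'), (0, 'b'), (2, 'b'), (1, 'a'), (3, 'a'), (3, 'b'), (1, '')]


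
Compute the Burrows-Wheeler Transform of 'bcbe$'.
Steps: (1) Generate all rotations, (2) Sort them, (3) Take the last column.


Rotations (sorted):
  0: $bcbe -> last char: e
  1: bcbe$ -> last char: $
  2: be$bc -> last char: c
  3: cbe$b -> last char: b
  4: e$bcb -> last char: b


BWT = e$cbb


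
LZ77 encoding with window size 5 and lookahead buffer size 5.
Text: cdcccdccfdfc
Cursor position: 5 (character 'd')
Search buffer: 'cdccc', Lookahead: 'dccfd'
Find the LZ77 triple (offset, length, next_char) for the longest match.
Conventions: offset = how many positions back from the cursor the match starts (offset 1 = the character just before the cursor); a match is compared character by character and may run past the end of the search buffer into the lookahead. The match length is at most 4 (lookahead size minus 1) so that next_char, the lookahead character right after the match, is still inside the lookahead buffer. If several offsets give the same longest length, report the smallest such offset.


Try each offset into the search buffer:
  offset=1 (pos 4, char 'c'): match length 0
  offset=2 (pos 3, char 'c'): match length 0
  offset=3 (pos 2, char 'c'): match length 0
  offset=4 (pos 1, char 'd'): match length 3
  offset=5 (pos 0, char 'c'): match length 0
Longest match has length 3 at offset 4.
next_char = character at position 5 + 3 = 8 -> 'f'

Best match: offset=4, length=3 (matching 'dcc' starting at position 1)
LZ77 triple: (4, 3, 'f')


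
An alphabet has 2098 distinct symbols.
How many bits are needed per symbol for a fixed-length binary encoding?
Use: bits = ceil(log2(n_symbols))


log2(2098) = 11.0348
Bracket: 2^11 = 2048 < 2098 <= 2^12 = 4096
So ceil(log2(2098)) = 12

bits = ceil(log2(2098)) = ceil(11.0348) = 12 bits


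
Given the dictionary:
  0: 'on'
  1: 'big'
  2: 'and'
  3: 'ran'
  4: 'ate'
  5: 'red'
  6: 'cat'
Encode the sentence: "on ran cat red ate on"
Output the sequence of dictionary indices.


Look up each word in the dictionary:
  'on' -> 0
  'ran' -> 3
  'cat' -> 6
  'red' -> 5
  'ate' -> 4
  'on' -> 0

Encoded: [0, 3, 6, 5, 4, 0]


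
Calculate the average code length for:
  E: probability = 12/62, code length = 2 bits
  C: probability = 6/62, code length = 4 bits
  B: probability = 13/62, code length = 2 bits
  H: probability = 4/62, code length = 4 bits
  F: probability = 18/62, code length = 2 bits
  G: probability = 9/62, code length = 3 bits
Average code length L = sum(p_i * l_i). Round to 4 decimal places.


Weighted contributions p_i * l_i:
  E: (12/62) * 2 = 24/62
  C: (6/62) * 4 = 24/62
  B: (13/62) * 2 = 26/62
  H: (4/62) * 4 = 16/62
  F: (18/62) * 2 = 36/62
  G: (9/62) * 3 = 27/62
Sum = (24 + 24 + 26 + 16 + 36 + 27)/62 = 153/62

L = 153/62 = 2.4677 bits/symbol


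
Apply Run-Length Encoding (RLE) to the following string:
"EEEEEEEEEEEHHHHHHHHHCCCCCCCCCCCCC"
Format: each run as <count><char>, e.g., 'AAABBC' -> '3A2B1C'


Scanning runs left to right:
  i=0: run of 'E' x 11 -> '11E'
  i=11: run of 'H' x 9 -> '9H'
  i=20: run of 'C' x 13 -> '13C'

RLE = 11E9H13C


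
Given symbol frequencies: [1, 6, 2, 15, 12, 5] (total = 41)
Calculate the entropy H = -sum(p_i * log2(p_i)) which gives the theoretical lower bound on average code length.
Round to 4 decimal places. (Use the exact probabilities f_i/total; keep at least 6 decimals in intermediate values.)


Per-symbol terms -p_i * log2(p_i) with p_i = f_i/41:
  p = 1/41 = 0.024390: log2(p) = -5.357552, -p*log2(p) = 0.130672
  p = 6/41 = 0.146341: log2(p) = -2.772590, -p*log2(p) = 0.405745
  p = 2/41 = 0.048780: log2(p) = -4.357552, -p*log2(p) = 0.212564
  p = 15/41 = 0.365854: log2(p) = -1.450661, -p*log2(p) = 0.530730
  p = 12/41 = 0.292683: log2(p) = -1.772590, -p*log2(p) = 0.518807
  p = 5/41 = 0.121951: log2(p) = -3.035624, -p*log2(p) = 0.370198
H = 0.130672 + 0.405745 + 0.212564 + 0.530730 + 0.518807 + 0.370198 = 2.168716

H = 2.1687 bits/symbol


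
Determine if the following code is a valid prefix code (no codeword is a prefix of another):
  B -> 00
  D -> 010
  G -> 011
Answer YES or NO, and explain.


Checking each pair (does one codeword prefix another?):
  B='00' vs D='010': no prefix
  B='00' vs G='011': no prefix
  D='010' vs B='00': no prefix
  D='010' vs G='011': no prefix
  G='011' vs B='00': no prefix
  G='011' vs D='010': no prefix
No violation found over all pairs.

YES -- this is a valid prefix code. No codeword is a prefix of any other codeword.


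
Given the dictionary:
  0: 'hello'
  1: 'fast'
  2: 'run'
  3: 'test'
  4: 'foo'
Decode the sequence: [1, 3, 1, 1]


Look up each index in the dictionary:
  1 -> 'fast'
  3 -> 'test'
  1 -> 'fast'
  1 -> 'fast'

Decoded: "fast test fast fast"


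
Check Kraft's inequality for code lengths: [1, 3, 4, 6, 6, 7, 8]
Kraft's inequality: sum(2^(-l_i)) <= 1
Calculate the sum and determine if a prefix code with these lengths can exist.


Sum = 2^(-1) + 2^(-3) + 2^(-4) + 2^(-6) + 2^(-6) + 2^(-7) + 2^(-8)
    = 0.5 + 0.125 + 0.0625 + 0.015625 + 0.015625 + 0.0078125 + 0.00390625
    = 187/256 = 0.73046875
Since 0.73046875 <= 1, Kraft's inequality IS satisfied.
A prefix code with these lengths CAN exist.

Kraft sum = 0.73046875. Satisfied.


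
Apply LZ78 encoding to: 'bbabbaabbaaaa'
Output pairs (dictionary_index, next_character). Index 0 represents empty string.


LZ78 encoding steps:
Dictionary: {0: ''}
Step 1: w='' (idx 0), next='b' -> output (0, 'b'), add 'b' as idx 1
Step 2: w='b' (idx 1), next='a' -> output (1, 'a'), add 'ba' as idx 2
Step 3: w='b' (idx 1), next='b' -> output (1, 'b'), add 'bb' as idx 3
Step 4: w='' (idx 0), next='a' -> output (0, 'a'), add 'a' as idx 4
Step 5: w='a' (idx 4), next='b' -> output (4, 'b'), add 'ab' as idx 5
Step 6: w='ba' (idx 2), next='a' -> output (2, 'a'), add 'baa' as idx 6
Step 7: w='a' (idx 4), next='a' -> output (4, 'a'), add 'aa' as idx 7


Encoded: [(0, 'b'), (1, 'a'), (1, 'b'), (0, 'a'), (4, 'b'), (2, 'a'), (4, 'a')]


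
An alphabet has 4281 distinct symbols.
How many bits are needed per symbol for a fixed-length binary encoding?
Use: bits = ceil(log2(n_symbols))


log2(4281) = 12.0637
Bracket: 2^12 = 4096 < 4281 <= 2^13 = 8192
So ceil(log2(4281)) = 13

bits = ceil(log2(4281)) = ceil(12.0637) = 13 bits


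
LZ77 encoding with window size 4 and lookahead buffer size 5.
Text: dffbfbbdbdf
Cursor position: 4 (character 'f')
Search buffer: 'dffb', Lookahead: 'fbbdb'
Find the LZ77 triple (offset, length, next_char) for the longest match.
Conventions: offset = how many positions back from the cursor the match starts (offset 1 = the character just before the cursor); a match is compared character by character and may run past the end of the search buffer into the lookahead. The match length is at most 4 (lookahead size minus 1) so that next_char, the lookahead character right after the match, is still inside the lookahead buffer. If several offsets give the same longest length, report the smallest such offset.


Try each offset into the search buffer:
  offset=1 (pos 3, char 'b'): match length 0
  offset=2 (pos 2, char 'f'): match length 2
  offset=3 (pos 1, char 'f'): match length 1
  offset=4 (pos 0, char 'd'): match length 0
Longest match has length 2 at offset 2.
next_char = character at position 4 + 2 = 6 -> 'b'

Best match: offset=2, length=2 (matching 'fb' starting at position 2)
LZ77 triple: (2, 2, 'b')


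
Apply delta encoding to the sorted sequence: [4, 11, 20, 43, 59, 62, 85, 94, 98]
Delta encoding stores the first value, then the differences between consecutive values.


First value: 4
Deltas:
  11 - 4 = 7
  20 - 11 = 9
  43 - 20 = 23
  59 - 43 = 16
  62 - 59 = 3
  85 - 62 = 23
  94 - 85 = 9
  98 - 94 = 4


Delta encoded: [4, 7, 9, 23, 16, 3, 23, 9, 4]


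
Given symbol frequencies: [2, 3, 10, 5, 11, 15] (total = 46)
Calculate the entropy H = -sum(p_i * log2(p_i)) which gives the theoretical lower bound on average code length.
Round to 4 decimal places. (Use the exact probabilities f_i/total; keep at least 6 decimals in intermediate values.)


Per-symbol terms -p_i * log2(p_i) with p_i = f_i/46:
  p = 2/46 = 0.043478: log2(p) = -4.523562, -p*log2(p) = 0.196677
  p = 3/46 = 0.065217: log2(p) = -3.938599, -p*log2(p) = 0.256865
  p = 10/46 = 0.217391: log2(p) = -2.201634, -p*log2(p) = 0.478616
  p = 5/46 = 0.108696: log2(p) = -3.201634, -p*log2(p) = 0.348004
  p = 11/46 = 0.239130: log2(p) = -2.064130, -p*log2(p) = 0.493596
  p = 15/46 = 0.326087: log2(p) = -1.616671, -p*log2(p) = 0.527175
H = 0.196677 + 0.256865 + 0.478616 + 0.348004 + 0.493596 + 0.527175 = 2.300933

H = 2.3009 bits/symbol


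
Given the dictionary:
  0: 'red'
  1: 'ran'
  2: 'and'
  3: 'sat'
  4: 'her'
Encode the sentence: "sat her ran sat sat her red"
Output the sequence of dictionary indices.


Look up each word in the dictionary:
  'sat' -> 3
  'her' -> 4
  'ran' -> 1
  'sat' -> 3
  'sat' -> 3
  'her' -> 4
  'red' -> 0

Encoded: [3, 4, 1, 3, 3, 4, 0]


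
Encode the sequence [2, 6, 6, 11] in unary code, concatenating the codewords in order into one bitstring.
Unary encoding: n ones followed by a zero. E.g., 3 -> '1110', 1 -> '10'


Encode each number as n ones followed by a terminating 0:
  2 -> 110 (3 bits)
  6 -> 1111110 (7 bits)
  6 -> 1111110 (7 bits)
  11 -> 111111111110 (12 bits)
Total length = 3 + 7 + 7 + 12 = 29 bits.

Unary([2, 6, 6, 11]) = 11011111101111110111111111110 (29 bits)


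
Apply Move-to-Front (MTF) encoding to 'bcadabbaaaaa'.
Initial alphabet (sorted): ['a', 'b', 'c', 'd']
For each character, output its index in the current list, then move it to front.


MTF encoding:
'b': index 1 in ['a', 'b', 'c', 'd'] -> ['b', 'a', 'c', 'd']
'c': index 2 in ['b', 'a', 'c', 'd'] -> ['c', 'b', 'a', 'd']
'a': index 2 in ['c', 'b', 'a', 'd'] -> ['a', 'c', 'b', 'd']
'd': index 3 in ['a', 'c', 'b', 'd'] -> ['d', 'a', 'c', 'b']
'a': index 1 in ['d', 'a', 'c', 'b'] -> ['a', 'd', 'c', 'b']
'b': index 3 in ['a', 'd', 'c', 'b'] -> ['b', 'a', 'd', 'c']
'b': index 0 in ['b', 'a', 'd', 'c'] -> ['b', 'a', 'd', 'c']
'a': index 1 in ['b', 'a', 'd', 'c'] -> ['a', 'b', 'd', 'c']
'a': index 0 in ['a', 'b', 'd', 'c'] -> ['a', 'b', 'd', 'c']
'a': index 0 in ['a', 'b', 'd', 'c'] -> ['a', 'b', 'd', 'c']
'a': index 0 in ['a', 'b', 'd', 'c'] -> ['a', 'b', 'd', 'c']
'a': index 0 in ['a', 'b', 'd', 'c'] -> ['a', 'b', 'd', 'c']


Output: [1, 2, 2, 3, 1, 3, 0, 1, 0, 0, 0, 0]


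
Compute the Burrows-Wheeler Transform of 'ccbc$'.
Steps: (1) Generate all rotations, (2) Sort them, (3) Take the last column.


Rotations (sorted):
  0: $ccbc -> last char: c
  1: bc$cc -> last char: c
  2: c$ccb -> last char: b
  3: cbc$c -> last char: c
  4: ccbc$ -> last char: $


BWT = ccbc$


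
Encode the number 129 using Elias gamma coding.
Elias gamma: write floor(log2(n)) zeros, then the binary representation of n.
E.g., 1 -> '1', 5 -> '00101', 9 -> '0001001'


num_bits = floor(log2(129)) + 1 = 8
leading_zeros = num_bits - 1 = 7
binary(129) = 10000001

Elias gamma(129) = '0000000' + '10000001' = 000000010000001 (15 bits)


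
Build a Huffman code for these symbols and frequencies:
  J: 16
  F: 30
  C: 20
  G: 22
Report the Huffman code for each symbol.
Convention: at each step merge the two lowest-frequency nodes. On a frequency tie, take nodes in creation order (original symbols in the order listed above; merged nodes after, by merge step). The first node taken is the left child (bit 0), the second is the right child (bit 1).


Huffman tree construction:
Step 1: Merge J(16) + C(20) = 36
Step 2: Merge G(22) + F(30) = 52
Step 3: Merge (J+C)(36) + (G+F)(52) = 88
Read each symbol's code off the tree from the root (left child = 0, right child = 1).

Codes:
  J: 00 (length 2)
  F: 11 (length 2)
  C: 01 (length 2)
  G: 10 (length 2)
Average code length: 176/88 = 2.0000 bits/symbol


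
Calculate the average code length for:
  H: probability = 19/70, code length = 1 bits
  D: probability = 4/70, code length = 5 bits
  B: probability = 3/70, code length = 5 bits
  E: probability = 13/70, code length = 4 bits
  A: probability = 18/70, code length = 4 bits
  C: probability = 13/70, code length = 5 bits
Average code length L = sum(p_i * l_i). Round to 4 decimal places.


Weighted contributions p_i * l_i:
  H: (19/70) * 1 = 19/70
  D: (4/70) * 5 = 20/70
  B: (3/70) * 5 = 15/70
  E: (13/70) * 4 = 52/70
  A: (18/70) * 4 = 72/70
  C: (13/70) * 5 = 65/70
Sum = (19 + 20 + 15 + 52 + 72 + 65)/70 = 243/70

L = 243/70 = 3.4714 bits/symbol


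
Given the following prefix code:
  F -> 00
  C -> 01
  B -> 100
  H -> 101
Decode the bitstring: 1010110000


Decoding step by step:
Bits 101 -> H
Bits 01 -> C
Bits 100 -> B
Bits 00 -> F


Decoded message: HCBF


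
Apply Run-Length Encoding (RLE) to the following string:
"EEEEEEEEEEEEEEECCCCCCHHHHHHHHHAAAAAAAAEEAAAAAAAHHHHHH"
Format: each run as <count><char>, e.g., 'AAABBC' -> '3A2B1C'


Scanning runs left to right:
  i=0: run of 'E' x 15 -> '15E'
  i=15: run of 'C' x 6 -> '6C'
  i=21: run of 'H' x 9 -> '9H'
  i=30: run of 'A' x 8 -> '8A'
  i=38: run of 'E' x 2 -> '2E'
  i=40: run of 'A' x 7 -> '7A'
  i=47: run of 'H' x 6 -> '6H'

RLE = 15E6C9H8A2E7A6H


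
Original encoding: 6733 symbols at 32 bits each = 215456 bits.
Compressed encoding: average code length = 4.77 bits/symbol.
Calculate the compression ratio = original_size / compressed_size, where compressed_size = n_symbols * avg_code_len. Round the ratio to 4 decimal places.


original_size = n_symbols * orig_bits = 6733 * 32 = 215456 bits
compressed_size = n_symbols * avg_code_len = 6733 * 4.77 = 32116.41 bits
ratio = original_size / compressed_size = 215456 / 32116.41 = 6.7086

Compression ratio = 6.7086


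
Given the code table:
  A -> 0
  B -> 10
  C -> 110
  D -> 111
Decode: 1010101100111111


Decoding:
10 -> B
10 -> B
10 -> B
110 -> C
0 -> A
111 -> D
111 -> D


Result: BBBCADD


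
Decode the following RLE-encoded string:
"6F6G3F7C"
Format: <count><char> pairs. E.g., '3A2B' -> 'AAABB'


Expanding each <count><char> pair:
  6F -> 'FFFFFF'
  6G -> 'GGGGGG'
  3F -> 'FFF'
  7C -> 'CCCCCCC'

Decoded = FFFFFFGGGGGGFFFCCCCCCC


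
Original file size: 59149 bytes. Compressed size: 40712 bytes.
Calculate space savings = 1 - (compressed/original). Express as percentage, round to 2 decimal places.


ratio = compressed/original = 40712/59149 = 0.688296
savings = 1 - ratio = 1 - 0.688296 = 0.311704
as a percentage: 0.311704 * 100 = 31.17%

Space savings = 1 - 40712/59149 = 31.17%


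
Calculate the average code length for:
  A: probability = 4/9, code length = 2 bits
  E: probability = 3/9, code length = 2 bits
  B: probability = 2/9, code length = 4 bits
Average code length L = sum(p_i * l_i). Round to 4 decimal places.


Weighted contributions p_i * l_i:
  A: (4/9) * 2 = 8/9
  E: (3/9) * 2 = 6/9
  B: (2/9) * 4 = 8/9
Sum = (8 + 6 + 8)/9 = 22/9

L = 22/9 = 2.4444 bits/symbol


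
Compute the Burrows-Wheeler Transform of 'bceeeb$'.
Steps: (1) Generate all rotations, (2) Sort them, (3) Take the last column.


Rotations (sorted):
  0: $bceeeb -> last char: b
  1: b$bceee -> last char: e
  2: bceeeb$ -> last char: $
  3: ceeeb$b -> last char: b
  4: eb$bcee -> last char: e
  5: eeb$bce -> last char: e
  6: eeeb$bc -> last char: c


BWT = be$beec


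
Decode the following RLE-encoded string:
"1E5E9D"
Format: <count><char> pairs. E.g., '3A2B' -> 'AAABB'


Expanding each <count><char> pair:
  1E -> 'E'
  5E -> 'EEEEE'
  9D -> 'DDDDDDDDD'

Decoded = EEEEEEDDDDDDDDD


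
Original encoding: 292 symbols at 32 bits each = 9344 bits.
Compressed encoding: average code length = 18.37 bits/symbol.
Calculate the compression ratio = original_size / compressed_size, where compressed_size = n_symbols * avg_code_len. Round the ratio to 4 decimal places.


original_size = n_symbols * orig_bits = 292 * 32 = 9344 bits
compressed_size = n_symbols * avg_code_len = 292 * 18.37 = 5364.04 bits
ratio = original_size / compressed_size = 9344 / 5364.04 = 1.742

Compression ratio = 1.742


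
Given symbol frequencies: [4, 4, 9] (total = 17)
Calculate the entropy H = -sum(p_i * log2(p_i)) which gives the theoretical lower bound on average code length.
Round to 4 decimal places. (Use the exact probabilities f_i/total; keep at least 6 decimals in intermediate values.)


Per-symbol terms -p_i * log2(p_i) with p_i = f_i/17:
  p = 4/17 = 0.235294: log2(p) = -2.087463, -p*log2(p) = 0.491168
  p = 4/17 = 0.235294: log2(p) = -2.087463, -p*log2(p) = 0.491168
  p = 9/17 = 0.529412: log2(p) = -0.917538, -p*log2(p) = 0.485755
H = 0.491168 + 0.491168 + 0.485755 = 1.468091

H = 1.4681 bits/symbol


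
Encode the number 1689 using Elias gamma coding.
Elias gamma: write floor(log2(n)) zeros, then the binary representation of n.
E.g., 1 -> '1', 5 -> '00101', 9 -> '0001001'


num_bits = floor(log2(1689)) + 1 = 11
leading_zeros = num_bits - 1 = 10
binary(1689) = 11010011001

Elias gamma(1689) = '0000000000' + '11010011001' = 000000000011010011001 (21 bits)


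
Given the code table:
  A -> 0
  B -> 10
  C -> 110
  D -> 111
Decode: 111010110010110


Decoding:
111 -> D
0 -> A
10 -> B
110 -> C
0 -> A
10 -> B
110 -> C


Result: DABCABC


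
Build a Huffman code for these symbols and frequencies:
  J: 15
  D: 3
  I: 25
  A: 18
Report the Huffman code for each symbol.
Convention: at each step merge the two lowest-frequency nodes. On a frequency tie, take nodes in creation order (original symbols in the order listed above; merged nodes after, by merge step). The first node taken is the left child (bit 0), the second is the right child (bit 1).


Huffman tree construction:
Step 1: Merge D(3) + J(15) = 18
Step 2: Merge A(18) + (D+J)(18) = 36
Step 3: Merge I(25) + (A+(D+J))(36) = 61
Read each symbol's code off the tree from the root (left child = 0, right child = 1).

Codes:
  J: 111 (length 3)
  D: 110 (length 3)
  I: 0 (length 1)
  A: 10 (length 2)
Average code length: 115/61 = 1.8852 bits/symbol
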